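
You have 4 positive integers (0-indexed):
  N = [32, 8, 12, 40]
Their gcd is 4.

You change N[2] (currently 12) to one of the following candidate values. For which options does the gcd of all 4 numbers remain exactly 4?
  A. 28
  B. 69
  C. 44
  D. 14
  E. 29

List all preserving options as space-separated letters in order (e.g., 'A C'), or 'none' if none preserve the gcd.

Answer: A C

Derivation:
Old gcd = 4; gcd of others (without N[2]) = 8
New gcd for candidate v: gcd(8, v). Preserves old gcd iff gcd(8, v) = 4.
  Option A: v=28, gcd(8,28)=4 -> preserves
  Option B: v=69, gcd(8,69)=1 -> changes
  Option C: v=44, gcd(8,44)=4 -> preserves
  Option D: v=14, gcd(8,14)=2 -> changes
  Option E: v=29, gcd(8,29)=1 -> changes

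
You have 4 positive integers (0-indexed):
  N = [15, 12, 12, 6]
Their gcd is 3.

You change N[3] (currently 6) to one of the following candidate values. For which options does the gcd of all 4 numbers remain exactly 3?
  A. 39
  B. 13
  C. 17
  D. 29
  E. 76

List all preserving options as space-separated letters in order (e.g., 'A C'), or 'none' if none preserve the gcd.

Answer: A

Derivation:
Old gcd = 3; gcd of others (without N[3]) = 3
New gcd for candidate v: gcd(3, v). Preserves old gcd iff gcd(3, v) = 3.
  Option A: v=39, gcd(3,39)=3 -> preserves
  Option B: v=13, gcd(3,13)=1 -> changes
  Option C: v=17, gcd(3,17)=1 -> changes
  Option D: v=29, gcd(3,29)=1 -> changes
  Option E: v=76, gcd(3,76)=1 -> changes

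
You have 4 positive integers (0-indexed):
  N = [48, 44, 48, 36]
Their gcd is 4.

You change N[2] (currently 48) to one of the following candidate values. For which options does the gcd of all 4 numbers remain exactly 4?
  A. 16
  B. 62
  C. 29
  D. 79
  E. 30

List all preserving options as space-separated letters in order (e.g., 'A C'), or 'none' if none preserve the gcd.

Answer: A

Derivation:
Old gcd = 4; gcd of others (without N[2]) = 4
New gcd for candidate v: gcd(4, v). Preserves old gcd iff gcd(4, v) = 4.
  Option A: v=16, gcd(4,16)=4 -> preserves
  Option B: v=62, gcd(4,62)=2 -> changes
  Option C: v=29, gcd(4,29)=1 -> changes
  Option D: v=79, gcd(4,79)=1 -> changes
  Option E: v=30, gcd(4,30)=2 -> changes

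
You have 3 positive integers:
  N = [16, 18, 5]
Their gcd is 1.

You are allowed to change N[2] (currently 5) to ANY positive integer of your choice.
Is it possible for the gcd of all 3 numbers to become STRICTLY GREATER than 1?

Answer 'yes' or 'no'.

Current gcd = 1
gcd of all OTHER numbers (without N[2]=5): gcd([16, 18]) = 2
The new gcd after any change is gcd(2, new_value).
This can be at most 2.
Since 2 > old gcd 1, the gcd CAN increase (e.g., set N[2] = 2).

Answer: yes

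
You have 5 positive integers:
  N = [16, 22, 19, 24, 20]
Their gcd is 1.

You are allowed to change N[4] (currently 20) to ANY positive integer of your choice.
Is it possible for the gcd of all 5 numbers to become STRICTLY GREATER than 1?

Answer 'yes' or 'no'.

Current gcd = 1
gcd of all OTHER numbers (without N[4]=20): gcd([16, 22, 19, 24]) = 1
The new gcd after any change is gcd(1, new_value).
This can be at most 1.
Since 1 = old gcd 1, the gcd can only stay the same or decrease.

Answer: no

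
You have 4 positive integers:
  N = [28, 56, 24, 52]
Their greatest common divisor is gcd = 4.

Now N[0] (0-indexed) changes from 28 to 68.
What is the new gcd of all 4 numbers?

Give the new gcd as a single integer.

Answer: 4

Derivation:
Numbers: [28, 56, 24, 52], gcd = 4
Change: index 0, 28 -> 68
gcd of the OTHER numbers (without index 0): gcd([56, 24, 52]) = 4
New gcd = gcd(g_others, new_val) = gcd(4, 68) = 4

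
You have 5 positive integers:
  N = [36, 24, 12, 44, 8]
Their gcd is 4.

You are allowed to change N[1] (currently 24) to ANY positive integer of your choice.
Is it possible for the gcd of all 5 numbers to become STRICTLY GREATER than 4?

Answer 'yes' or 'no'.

Current gcd = 4
gcd of all OTHER numbers (without N[1]=24): gcd([36, 12, 44, 8]) = 4
The new gcd after any change is gcd(4, new_value).
This can be at most 4.
Since 4 = old gcd 4, the gcd can only stay the same or decrease.

Answer: no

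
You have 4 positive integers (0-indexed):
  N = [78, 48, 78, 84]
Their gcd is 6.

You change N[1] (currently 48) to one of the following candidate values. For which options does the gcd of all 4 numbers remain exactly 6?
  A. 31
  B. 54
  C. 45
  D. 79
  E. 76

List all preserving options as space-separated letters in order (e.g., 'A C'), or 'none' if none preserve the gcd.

Answer: B

Derivation:
Old gcd = 6; gcd of others (without N[1]) = 6
New gcd for candidate v: gcd(6, v). Preserves old gcd iff gcd(6, v) = 6.
  Option A: v=31, gcd(6,31)=1 -> changes
  Option B: v=54, gcd(6,54)=6 -> preserves
  Option C: v=45, gcd(6,45)=3 -> changes
  Option D: v=79, gcd(6,79)=1 -> changes
  Option E: v=76, gcd(6,76)=2 -> changes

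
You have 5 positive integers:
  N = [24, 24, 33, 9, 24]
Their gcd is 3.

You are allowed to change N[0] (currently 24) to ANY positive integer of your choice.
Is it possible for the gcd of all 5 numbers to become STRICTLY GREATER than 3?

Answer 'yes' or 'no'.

Current gcd = 3
gcd of all OTHER numbers (without N[0]=24): gcd([24, 33, 9, 24]) = 3
The new gcd after any change is gcd(3, new_value).
This can be at most 3.
Since 3 = old gcd 3, the gcd can only stay the same or decrease.

Answer: no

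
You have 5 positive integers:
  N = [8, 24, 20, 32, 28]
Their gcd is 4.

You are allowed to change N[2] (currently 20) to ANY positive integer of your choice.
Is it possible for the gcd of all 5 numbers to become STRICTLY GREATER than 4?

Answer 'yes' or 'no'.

Current gcd = 4
gcd of all OTHER numbers (without N[2]=20): gcd([8, 24, 32, 28]) = 4
The new gcd after any change is gcd(4, new_value).
This can be at most 4.
Since 4 = old gcd 4, the gcd can only stay the same or decrease.

Answer: no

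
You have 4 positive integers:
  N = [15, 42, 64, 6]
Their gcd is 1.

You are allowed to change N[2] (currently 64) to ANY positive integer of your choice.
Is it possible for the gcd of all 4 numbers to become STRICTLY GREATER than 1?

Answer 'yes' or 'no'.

Current gcd = 1
gcd of all OTHER numbers (without N[2]=64): gcd([15, 42, 6]) = 3
The new gcd after any change is gcd(3, new_value).
This can be at most 3.
Since 3 > old gcd 1, the gcd CAN increase (e.g., set N[2] = 3).

Answer: yes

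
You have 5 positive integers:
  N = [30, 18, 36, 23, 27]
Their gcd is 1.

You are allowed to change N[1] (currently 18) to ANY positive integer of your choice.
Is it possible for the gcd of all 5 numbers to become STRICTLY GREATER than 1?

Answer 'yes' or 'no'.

Answer: no

Derivation:
Current gcd = 1
gcd of all OTHER numbers (without N[1]=18): gcd([30, 36, 23, 27]) = 1
The new gcd after any change is gcd(1, new_value).
This can be at most 1.
Since 1 = old gcd 1, the gcd can only stay the same or decrease.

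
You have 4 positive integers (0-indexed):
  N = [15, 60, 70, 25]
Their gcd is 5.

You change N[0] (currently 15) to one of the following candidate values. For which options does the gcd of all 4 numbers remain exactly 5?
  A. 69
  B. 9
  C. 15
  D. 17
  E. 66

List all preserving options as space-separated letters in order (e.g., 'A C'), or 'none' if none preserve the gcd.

Old gcd = 5; gcd of others (without N[0]) = 5
New gcd for candidate v: gcd(5, v). Preserves old gcd iff gcd(5, v) = 5.
  Option A: v=69, gcd(5,69)=1 -> changes
  Option B: v=9, gcd(5,9)=1 -> changes
  Option C: v=15, gcd(5,15)=5 -> preserves
  Option D: v=17, gcd(5,17)=1 -> changes
  Option E: v=66, gcd(5,66)=1 -> changes

Answer: C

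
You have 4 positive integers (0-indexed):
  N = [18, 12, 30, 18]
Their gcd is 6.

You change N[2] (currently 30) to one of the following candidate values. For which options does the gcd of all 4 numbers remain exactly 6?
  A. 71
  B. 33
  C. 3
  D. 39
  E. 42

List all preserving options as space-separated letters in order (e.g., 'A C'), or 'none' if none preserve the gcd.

Answer: E

Derivation:
Old gcd = 6; gcd of others (without N[2]) = 6
New gcd for candidate v: gcd(6, v). Preserves old gcd iff gcd(6, v) = 6.
  Option A: v=71, gcd(6,71)=1 -> changes
  Option B: v=33, gcd(6,33)=3 -> changes
  Option C: v=3, gcd(6,3)=3 -> changes
  Option D: v=39, gcd(6,39)=3 -> changes
  Option E: v=42, gcd(6,42)=6 -> preserves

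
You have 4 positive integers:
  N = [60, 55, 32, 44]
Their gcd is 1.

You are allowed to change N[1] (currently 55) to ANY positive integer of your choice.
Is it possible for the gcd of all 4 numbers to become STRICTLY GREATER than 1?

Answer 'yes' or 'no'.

Answer: yes

Derivation:
Current gcd = 1
gcd of all OTHER numbers (without N[1]=55): gcd([60, 32, 44]) = 4
The new gcd after any change is gcd(4, new_value).
This can be at most 4.
Since 4 > old gcd 1, the gcd CAN increase (e.g., set N[1] = 4).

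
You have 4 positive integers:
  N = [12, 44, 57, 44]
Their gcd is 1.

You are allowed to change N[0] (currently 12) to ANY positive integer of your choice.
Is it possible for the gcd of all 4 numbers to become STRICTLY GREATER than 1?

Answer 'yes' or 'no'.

Current gcd = 1
gcd of all OTHER numbers (without N[0]=12): gcd([44, 57, 44]) = 1
The new gcd after any change is gcd(1, new_value).
This can be at most 1.
Since 1 = old gcd 1, the gcd can only stay the same or decrease.

Answer: no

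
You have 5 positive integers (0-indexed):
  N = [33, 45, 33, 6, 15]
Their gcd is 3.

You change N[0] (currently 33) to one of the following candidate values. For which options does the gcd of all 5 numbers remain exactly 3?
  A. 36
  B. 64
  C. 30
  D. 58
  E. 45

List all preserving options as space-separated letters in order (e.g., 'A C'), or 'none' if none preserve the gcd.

Old gcd = 3; gcd of others (without N[0]) = 3
New gcd for candidate v: gcd(3, v). Preserves old gcd iff gcd(3, v) = 3.
  Option A: v=36, gcd(3,36)=3 -> preserves
  Option B: v=64, gcd(3,64)=1 -> changes
  Option C: v=30, gcd(3,30)=3 -> preserves
  Option D: v=58, gcd(3,58)=1 -> changes
  Option E: v=45, gcd(3,45)=3 -> preserves

Answer: A C E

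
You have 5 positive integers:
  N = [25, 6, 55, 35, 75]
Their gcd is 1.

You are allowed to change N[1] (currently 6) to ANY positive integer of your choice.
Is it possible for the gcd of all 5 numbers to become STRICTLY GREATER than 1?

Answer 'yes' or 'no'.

Current gcd = 1
gcd of all OTHER numbers (without N[1]=6): gcd([25, 55, 35, 75]) = 5
The new gcd after any change is gcd(5, new_value).
This can be at most 5.
Since 5 > old gcd 1, the gcd CAN increase (e.g., set N[1] = 5).

Answer: yes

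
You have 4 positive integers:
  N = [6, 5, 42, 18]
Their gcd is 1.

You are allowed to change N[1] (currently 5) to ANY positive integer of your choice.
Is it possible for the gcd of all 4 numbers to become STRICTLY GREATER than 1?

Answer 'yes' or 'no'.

Current gcd = 1
gcd of all OTHER numbers (without N[1]=5): gcd([6, 42, 18]) = 6
The new gcd after any change is gcd(6, new_value).
This can be at most 6.
Since 6 > old gcd 1, the gcd CAN increase (e.g., set N[1] = 6).

Answer: yes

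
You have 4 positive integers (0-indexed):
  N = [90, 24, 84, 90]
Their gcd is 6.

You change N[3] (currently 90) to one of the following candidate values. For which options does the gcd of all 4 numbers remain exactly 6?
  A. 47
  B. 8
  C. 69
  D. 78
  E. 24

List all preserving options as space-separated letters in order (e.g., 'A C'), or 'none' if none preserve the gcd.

Answer: D E

Derivation:
Old gcd = 6; gcd of others (without N[3]) = 6
New gcd for candidate v: gcd(6, v). Preserves old gcd iff gcd(6, v) = 6.
  Option A: v=47, gcd(6,47)=1 -> changes
  Option B: v=8, gcd(6,8)=2 -> changes
  Option C: v=69, gcd(6,69)=3 -> changes
  Option D: v=78, gcd(6,78)=6 -> preserves
  Option E: v=24, gcd(6,24)=6 -> preserves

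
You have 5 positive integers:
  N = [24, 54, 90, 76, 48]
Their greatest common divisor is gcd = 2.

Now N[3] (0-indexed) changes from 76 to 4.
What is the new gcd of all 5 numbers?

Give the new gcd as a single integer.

Numbers: [24, 54, 90, 76, 48], gcd = 2
Change: index 3, 76 -> 4
gcd of the OTHER numbers (without index 3): gcd([24, 54, 90, 48]) = 6
New gcd = gcd(g_others, new_val) = gcd(6, 4) = 2

Answer: 2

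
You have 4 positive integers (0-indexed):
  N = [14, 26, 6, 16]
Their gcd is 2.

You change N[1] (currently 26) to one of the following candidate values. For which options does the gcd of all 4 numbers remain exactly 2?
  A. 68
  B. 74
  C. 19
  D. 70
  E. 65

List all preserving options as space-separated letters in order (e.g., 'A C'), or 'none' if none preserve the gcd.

Answer: A B D

Derivation:
Old gcd = 2; gcd of others (without N[1]) = 2
New gcd for candidate v: gcd(2, v). Preserves old gcd iff gcd(2, v) = 2.
  Option A: v=68, gcd(2,68)=2 -> preserves
  Option B: v=74, gcd(2,74)=2 -> preserves
  Option C: v=19, gcd(2,19)=1 -> changes
  Option D: v=70, gcd(2,70)=2 -> preserves
  Option E: v=65, gcd(2,65)=1 -> changes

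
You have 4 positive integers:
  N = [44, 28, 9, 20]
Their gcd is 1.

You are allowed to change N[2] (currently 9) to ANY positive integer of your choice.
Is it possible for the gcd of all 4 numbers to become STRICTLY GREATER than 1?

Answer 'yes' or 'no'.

Current gcd = 1
gcd of all OTHER numbers (without N[2]=9): gcd([44, 28, 20]) = 4
The new gcd after any change is gcd(4, new_value).
This can be at most 4.
Since 4 > old gcd 1, the gcd CAN increase (e.g., set N[2] = 4).

Answer: yes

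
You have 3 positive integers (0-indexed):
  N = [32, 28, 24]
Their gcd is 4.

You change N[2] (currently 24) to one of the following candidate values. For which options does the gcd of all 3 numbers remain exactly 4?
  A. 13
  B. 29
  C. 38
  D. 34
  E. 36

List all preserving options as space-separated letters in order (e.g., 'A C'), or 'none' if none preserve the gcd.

Answer: E

Derivation:
Old gcd = 4; gcd of others (without N[2]) = 4
New gcd for candidate v: gcd(4, v). Preserves old gcd iff gcd(4, v) = 4.
  Option A: v=13, gcd(4,13)=1 -> changes
  Option B: v=29, gcd(4,29)=1 -> changes
  Option C: v=38, gcd(4,38)=2 -> changes
  Option D: v=34, gcd(4,34)=2 -> changes
  Option E: v=36, gcd(4,36)=4 -> preserves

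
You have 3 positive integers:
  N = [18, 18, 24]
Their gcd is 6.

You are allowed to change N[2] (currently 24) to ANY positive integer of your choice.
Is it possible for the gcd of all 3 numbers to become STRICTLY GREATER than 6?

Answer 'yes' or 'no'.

Answer: yes

Derivation:
Current gcd = 6
gcd of all OTHER numbers (without N[2]=24): gcd([18, 18]) = 18
The new gcd after any change is gcd(18, new_value).
This can be at most 18.
Since 18 > old gcd 6, the gcd CAN increase (e.g., set N[2] = 18).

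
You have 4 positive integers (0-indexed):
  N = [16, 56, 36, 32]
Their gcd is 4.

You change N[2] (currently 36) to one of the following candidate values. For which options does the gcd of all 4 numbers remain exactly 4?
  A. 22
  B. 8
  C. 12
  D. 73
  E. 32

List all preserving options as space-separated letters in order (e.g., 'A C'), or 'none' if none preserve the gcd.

Old gcd = 4; gcd of others (without N[2]) = 8
New gcd for candidate v: gcd(8, v). Preserves old gcd iff gcd(8, v) = 4.
  Option A: v=22, gcd(8,22)=2 -> changes
  Option B: v=8, gcd(8,8)=8 -> changes
  Option C: v=12, gcd(8,12)=4 -> preserves
  Option D: v=73, gcd(8,73)=1 -> changes
  Option E: v=32, gcd(8,32)=8 -> changes

Answer: C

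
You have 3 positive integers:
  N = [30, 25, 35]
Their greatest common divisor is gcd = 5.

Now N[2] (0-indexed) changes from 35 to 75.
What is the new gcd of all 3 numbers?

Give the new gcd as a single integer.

Answer: 5

Derivation:
Numbers: [30, 25, 35], gcd = 5
Change: index 2, 35 -> 75
gcd of the OTHER numbers (without index 2): gcd([30, 25]) = 5
New gcd = gcd(g_others, new_val) = gcd(5, 75) = 5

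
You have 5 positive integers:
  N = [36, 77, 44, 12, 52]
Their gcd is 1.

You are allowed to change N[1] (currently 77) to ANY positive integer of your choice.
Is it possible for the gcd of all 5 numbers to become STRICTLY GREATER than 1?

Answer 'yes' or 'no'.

Answer: yes

Derivation:
Current gcd = 1
gcd of all OTHER numbers (without N[1]=77): gcd([36, 44, 12, 52]) = 4
The new gcd after any change is gcd(4, new_value).
This can be at most 4.
Since 4 > old gcd 1, the gcd CAN increase (e.g., set N[1] = 4).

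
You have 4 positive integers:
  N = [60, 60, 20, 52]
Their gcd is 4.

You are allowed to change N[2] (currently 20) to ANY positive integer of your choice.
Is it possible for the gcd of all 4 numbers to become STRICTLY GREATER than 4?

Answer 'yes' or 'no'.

Answer: no

Derivation:
Current gcd = 4
gcd of all OTHER numbers (without N[2]=20): gcd([60, 60, 52]) = 4
The new gcd after any change is gcd(4, new_value).
This can be at most 4.
Since 4 = old gcd 4, the gcd can only stay the same or decrease.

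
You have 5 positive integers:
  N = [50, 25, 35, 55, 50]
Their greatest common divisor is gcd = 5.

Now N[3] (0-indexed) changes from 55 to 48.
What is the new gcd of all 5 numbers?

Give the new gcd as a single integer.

Answer: 1

Derivation:
Numbers: [50, 25, 35, 55, 50], gcd = 5
Change: index 3, 55 -> 48
gcd of the OTHER numbers (without index 3): gcd([50, 25, 35, 50]) = 5
New gcd = gcd(g_others, new_val) = gcd(5, 48) = 1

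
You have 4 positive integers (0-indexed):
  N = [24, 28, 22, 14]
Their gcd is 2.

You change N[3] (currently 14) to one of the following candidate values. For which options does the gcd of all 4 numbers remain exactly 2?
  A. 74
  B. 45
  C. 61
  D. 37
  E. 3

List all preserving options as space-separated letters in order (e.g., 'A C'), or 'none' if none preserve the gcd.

Answer: A

Derivation:
Old gcd = 2; gcd of others (without N[3]) = 2
New gcd for candidate v: gcd(2, v). Preserves old gcd iff gcd(2, v) = 2.
  Option A: v=74, gcd(2,74)=2 -> preserves
  Option B: v=45, gcd(2,45)=1 -> changes
  Option C: v=61, gcd(2,61)=1 -> changes
  Option D: v=37, gcd(2,37)=1 -> changes
  Option E: v=3, gcd(2,3)=1 -> changes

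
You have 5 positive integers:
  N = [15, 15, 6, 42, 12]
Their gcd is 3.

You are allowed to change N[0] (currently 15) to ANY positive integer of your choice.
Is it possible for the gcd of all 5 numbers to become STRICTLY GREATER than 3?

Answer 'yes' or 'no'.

Current gcd = 3
gcd of all OTHER numbers (without N[0]=15): gcd([15, 6, 42, 12]) = 3
The new gcd after any change is gcd(3, new_value).
This can be at most 3.
Since 3 = old gcd 3, the gcd can only stay the same or decrease.

Answer: no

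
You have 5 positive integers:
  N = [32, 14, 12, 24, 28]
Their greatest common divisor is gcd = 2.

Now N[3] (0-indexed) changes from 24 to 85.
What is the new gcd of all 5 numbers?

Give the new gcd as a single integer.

Answer: 1

Derivation:
Numbers: [32, 14, 12, 24, 28], gcd = 2
Change: index 3, 24 -> 85
gcd of the OTHER numbers (without index 3): gcd([32, 14, 12, 28]) = 2
New gcd = gcd(g_others, new_val) = gcd(2, 85) = 1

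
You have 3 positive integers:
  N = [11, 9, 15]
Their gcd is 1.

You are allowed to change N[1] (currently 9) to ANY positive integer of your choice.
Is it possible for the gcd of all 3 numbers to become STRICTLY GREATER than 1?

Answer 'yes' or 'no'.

Current gcd = 1
gcd of all OTHER numbers (without N[1]=9): gcd([11, 15]) = 1
The new gcd after any change is gcd(1, new_value).
This can be at most 1.
Since 1 = old gcd 1, the gcd can only stay the same or decrease.

Answer: no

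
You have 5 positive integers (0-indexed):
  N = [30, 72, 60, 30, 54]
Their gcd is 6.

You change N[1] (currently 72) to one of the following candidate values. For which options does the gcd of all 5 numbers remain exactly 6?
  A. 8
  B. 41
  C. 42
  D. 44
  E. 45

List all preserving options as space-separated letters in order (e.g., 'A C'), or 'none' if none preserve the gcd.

Answer: C

Derivation:
Old gcd = 6; gcd of others (without N[1]) = 6
New gcd for candidate v: gcd(6, v). Preserves old gcd iff gcd(6, v) = 6.
  Option A: v=8, gcd(6,8)=2 -> changes
  Option B: v=41, gcd(6,41)=1 -> changes
  Option C: v=42, gcd(6,42)=6 -> preserves
  Option D: v=44, gcd(6,44)=2 -> changes
  Option E: v=45, gcd(6,45)=3 -> changes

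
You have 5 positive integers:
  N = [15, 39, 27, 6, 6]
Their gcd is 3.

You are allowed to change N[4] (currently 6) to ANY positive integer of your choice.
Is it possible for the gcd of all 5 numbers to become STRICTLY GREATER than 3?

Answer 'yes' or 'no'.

Answer: no

Derivation:
Current gcd = 3
gcd of all OTHER numbers (without N[4]=6): gcd([15, 39, 27, 6]) = 3
The new gcd after any change is gcd(3, new_value).
This can be at most 3.
Since 3 = old gcd 3, the gcd can only stay the same or decrease.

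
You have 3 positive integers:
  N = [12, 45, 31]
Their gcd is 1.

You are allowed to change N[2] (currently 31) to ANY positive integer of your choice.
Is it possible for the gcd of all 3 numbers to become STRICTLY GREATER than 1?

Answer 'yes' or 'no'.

Answer: yes

Derivation:
Current gcd = 1
gcd of all OTHER numbers (without N[2]=31): gcd([12, 45]) = 3
The new gcd after any change is gcd(3, new_value).
This can be at most 3.
Since 3 > old gcd 1, the gcd CAN increase (e.g., set N[2] = 3).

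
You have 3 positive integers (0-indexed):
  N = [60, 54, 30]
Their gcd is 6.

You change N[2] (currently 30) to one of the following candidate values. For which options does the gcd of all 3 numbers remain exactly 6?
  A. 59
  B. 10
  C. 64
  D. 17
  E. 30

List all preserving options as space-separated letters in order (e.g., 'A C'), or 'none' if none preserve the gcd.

Old gcd = 6; gcd of others (without N[2]) = 6
New gcd for candidate v: gcd(6, v). Preserves old gcd iff gcd(6, v) = 6.
  Option A: v=59, gcd(6,59)=1 -> changes
  Option B: v=10, gcd(6,10)=2 -> changes
  Option C: v=64, gcd(6,64)=2 -> changes
  Option D: v=17, gcd(6,17)=1 -> changes
  Option E: v=30, gcd(6,30)=6 -> preserves

Answer: E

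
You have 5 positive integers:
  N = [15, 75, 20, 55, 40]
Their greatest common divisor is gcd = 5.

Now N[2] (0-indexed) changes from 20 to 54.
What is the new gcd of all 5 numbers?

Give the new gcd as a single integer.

Answer: 1

Derivation:
Numbers: [15, 75, 20, 55, 40], gcd = 5
Change: index 2, 20 -> 54
gcd of the OTHER numbers (without index 2): gcd([15, 75, 55, 40]) = 5
New gcd = gcd(g_others, new_val) = gcd(5, 54) = 1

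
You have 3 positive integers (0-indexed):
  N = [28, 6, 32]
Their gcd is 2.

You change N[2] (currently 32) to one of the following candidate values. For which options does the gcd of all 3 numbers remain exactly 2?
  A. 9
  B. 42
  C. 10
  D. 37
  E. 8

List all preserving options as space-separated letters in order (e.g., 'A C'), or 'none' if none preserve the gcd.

Answer: B C E

Derivation:
Old gcd = 2; gcd of others (without N[2]) = 2
New gcd for candidate v: gcd(2, v). Preserves old gcd iff gcd(2, v) = 2.
  Option A: v=9, gcd(2,9)=1 -> changes
  Option B: v=42, gcd(2,42)=2 -> preserves
  Option C: v=10, gcd(2,10)=2 -> preserves
  Option D: v=37, gcd(2,37)=1 -> changes
  Option E: v=8, gcd(2,8)=2 -> preserves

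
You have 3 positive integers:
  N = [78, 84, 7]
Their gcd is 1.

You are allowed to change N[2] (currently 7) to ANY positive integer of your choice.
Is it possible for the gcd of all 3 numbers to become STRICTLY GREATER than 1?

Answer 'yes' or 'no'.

Answer: yes

Derivation:
Current gcd = 1
gcd of all OTHER numbers (without N[2]=7): gcd([78, 84]) = 6
The new gcd after any change is gcd(6, new_value).
This can be at most 6.
Since 6 > old gcd 1, the gcd CAN increase (e.g., set N[2] = 6).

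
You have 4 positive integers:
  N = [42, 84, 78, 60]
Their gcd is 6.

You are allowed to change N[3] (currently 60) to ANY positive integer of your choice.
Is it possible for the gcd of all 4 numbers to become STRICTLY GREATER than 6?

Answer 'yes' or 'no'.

Current gcd = 6
gcd of all OTHER numbers (without N[3]=60): gcd([42, 84, 78]) = 6
The new gcd after any change is gcd(6, new_value).
This can be at most 6.
Since 6 = old gcd 6, the gcd can only stay the same or decrease.

Answer: no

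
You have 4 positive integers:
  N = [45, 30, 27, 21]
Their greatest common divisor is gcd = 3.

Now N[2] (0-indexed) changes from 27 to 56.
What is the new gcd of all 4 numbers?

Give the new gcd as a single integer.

Answer: 1

Derivation:
Numbers: [45, 30, 27, 21], gcd = 3
Change: index 2, 27 -> 56
gcd of the OTHER numbers (without index 2): gcd([45, 30, 21]) = 3
New gcd = gcd(g_others, new_val) = gcd(3, 56) = 1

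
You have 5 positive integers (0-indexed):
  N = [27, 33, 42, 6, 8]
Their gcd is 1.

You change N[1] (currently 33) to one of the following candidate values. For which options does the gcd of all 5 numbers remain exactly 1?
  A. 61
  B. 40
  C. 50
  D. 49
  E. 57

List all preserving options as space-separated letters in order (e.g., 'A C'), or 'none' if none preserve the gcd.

Answer: A B C D E

Derivation:
Old gcd = 1; gcd of others (without N[1]) = 1
New gcd for candidate v: gcd(1, v). Preserves old gcd iff gcd(1, v) = 1.
  Option A: v=61, gcd(1,61)=1 -> preserves
  Option B: v=40, gcd(1,40)=1 -> preserves
  Option C: v=50, gcd(1,50)=1 -> preserves
  Option D: v=49, gcd(1,49)=1 -> preserves
  Option E: v=57, gcd(1,57)=1 -> preserves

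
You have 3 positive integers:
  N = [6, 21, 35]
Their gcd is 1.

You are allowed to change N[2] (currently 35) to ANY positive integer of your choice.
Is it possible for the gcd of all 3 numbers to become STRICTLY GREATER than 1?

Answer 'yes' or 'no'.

Current gcd = 1
gcd of all OTHER numbers (without N[2]=35): gcd([6, 21]) = 3
The new gcd after any change is gcd(3, new_value).
This can be at most 3.
Since 3 > old gcd 1, the gcd CAN increase (e.g., set N[2] = 3).

Answer: yes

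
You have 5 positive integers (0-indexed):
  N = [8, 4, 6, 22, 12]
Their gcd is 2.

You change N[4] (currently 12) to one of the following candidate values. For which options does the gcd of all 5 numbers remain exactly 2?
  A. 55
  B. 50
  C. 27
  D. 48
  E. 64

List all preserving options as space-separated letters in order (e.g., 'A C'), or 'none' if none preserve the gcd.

Answer: B D E

Derivation:
Old gcd = 2; gcd of others (without N[4]) = 2
New gcd for candidate v: gcd(2, v). Preserves old gcd iff gcd(2, v) = 2.
  Option A: v=55, gcd(2,55)=1 -> changes
  Option B: v=50, gcd(2,50)=2 -> preserves
  Option C: v=27, gcd(2,27)=1 -> changes
  Option D: v=48, gcd(2,48)=2 -> preserves
  Option E: v=64, gcd(2,64)=2 -> preserves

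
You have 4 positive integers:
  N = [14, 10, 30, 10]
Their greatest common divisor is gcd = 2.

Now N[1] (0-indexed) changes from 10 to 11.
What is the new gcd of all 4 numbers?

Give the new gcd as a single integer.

Numbers: [14, 10, 30, 10], gcd = 2
Change: index 1, 10 -> 11
gcd of the OTHER numbers (without index 1): gcd([14, 30, 10]) = 2
New gcd = gcd(g_others, new_val) = gcd(2, 11) = 1

Answer: 1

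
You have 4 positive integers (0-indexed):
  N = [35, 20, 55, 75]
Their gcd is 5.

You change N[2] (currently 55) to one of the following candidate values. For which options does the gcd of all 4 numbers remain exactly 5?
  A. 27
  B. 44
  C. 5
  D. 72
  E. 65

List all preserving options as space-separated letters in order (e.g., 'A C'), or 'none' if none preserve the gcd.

Answer: C E

Derivation:
Old gcd = 5; gcd of others (without N[2]) = 5
New gcd for candidate v: gcd(5, v). Preserves old gcd iff gcd(5, v) = 5.
  Option A: v=27, gcd(5,27)=1 -> changes
  Option B: v=44, gcd(5,44)=1 -> changes
  Option C: v=5, gcd(5,5)=5 -> preserves
  Option D: v=72, gcd(5,72)=1 -> changes
  Option E: v=65, gcd(5,65)=5 -> preserves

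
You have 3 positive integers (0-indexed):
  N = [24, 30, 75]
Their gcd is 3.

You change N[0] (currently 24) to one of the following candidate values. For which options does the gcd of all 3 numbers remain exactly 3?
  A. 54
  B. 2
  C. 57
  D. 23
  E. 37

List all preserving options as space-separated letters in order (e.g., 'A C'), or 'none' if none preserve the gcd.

Answer: A C

Derivation:
Old gcd = 3; gcd of others (without N[0]) = 15
New gcd for candidate v: gcd(15, v). Preserves old gcd iff gcd(15, v) = 3.
  Option A: v=54, gcd(15,54)=3 -> preserves
  Option B: v=2, gcd(15,2)=1 -> changes
  Option C: v=57, gcd(15,57)=3 -> preserves
  Option D: v=23, gcd(15,23)=1 -> changes
  Option E: v=37, gcd(15,37)=1 -> changes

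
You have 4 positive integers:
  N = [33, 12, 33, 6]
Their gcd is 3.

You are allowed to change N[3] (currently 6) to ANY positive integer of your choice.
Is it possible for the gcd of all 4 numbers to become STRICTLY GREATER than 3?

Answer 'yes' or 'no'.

Current gcd = 3
gcd of all OTHER numbers (without N[3]=6): gcd([33, 12, 33]) = 3
The new gcd after any change is gcd(3, new_value).
This can be at most 3.
Since 3 = old gcd 3, the gcd can only stay the same or decrease.

Answer: no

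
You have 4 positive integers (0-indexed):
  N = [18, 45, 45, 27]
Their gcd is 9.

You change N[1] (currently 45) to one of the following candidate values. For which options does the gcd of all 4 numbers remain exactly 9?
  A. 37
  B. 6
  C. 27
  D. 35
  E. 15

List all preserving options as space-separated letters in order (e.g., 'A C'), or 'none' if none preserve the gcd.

Answer: C

Derivation:
Old gcd = 9; gcd of others (without N[1]) = 9
New gcd for candidate v: gcd(9, v). Preserves old gcd iff gcd(9, v) = 9.
  Option A: v=37, gcd(9,37)=1 -> changes
  Option B: v=6, gcd(9,6)=3 -> changes
  Option C: v=27, gcd(9,27)=9 -> preserves
  Option D: v=35, gcd(9,35)=1 -> changes
  Option E: v=15, gcd(9,15)=3 -> changes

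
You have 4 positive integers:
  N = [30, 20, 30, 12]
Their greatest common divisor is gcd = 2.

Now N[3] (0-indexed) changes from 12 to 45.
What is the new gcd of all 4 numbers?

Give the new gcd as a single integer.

Answer: 5

Derivation:
Numbers: [30, 20, 30, 12], gcd = 2
Change: index 3, 12 -> 45
gcd of the OTHER numbers (without index 3): gcd([30, 20, 30]) = 10
New gcd = gcd(g_others, new_val) = gcd(10, 45) = 5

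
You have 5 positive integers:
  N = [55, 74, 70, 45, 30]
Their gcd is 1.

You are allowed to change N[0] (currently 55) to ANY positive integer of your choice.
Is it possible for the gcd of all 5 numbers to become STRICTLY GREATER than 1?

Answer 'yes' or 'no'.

Answer: no

Derivation:
Current gcd = 1
gcd of all OTHER numbers (without N[0]=55): gcd([74, 70, 45, 30]) = 1
The new gcd after any change is gcd(1, new_value).
This can be at most 1.
Since 1 = old gcd 1, the gcd can only stay the same or decrease.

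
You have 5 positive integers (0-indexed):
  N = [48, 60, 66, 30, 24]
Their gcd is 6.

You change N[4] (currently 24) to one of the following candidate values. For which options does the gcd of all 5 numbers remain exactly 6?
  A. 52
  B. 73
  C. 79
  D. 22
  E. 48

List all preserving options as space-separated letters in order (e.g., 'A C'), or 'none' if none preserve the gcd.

Answer: E

Derivation:
Old gcd = 6; gcd of others (without N[4]) = 6
New gcd for candidate v: gcd(6, v). Preserves old gcd iff gcd(6, v) = 6.
  Option A: v=52, gcd(6,52)=2 -> changes
  Option B: v=73, gcd(6,73)=1 -> changes
  Option C: v=79, gcd(6,79)=1 -> changes
  Option D: v=22, gcd(6,22)=2 -> changes
  Option E: v=48, gcd(6,48)=6 -> preserves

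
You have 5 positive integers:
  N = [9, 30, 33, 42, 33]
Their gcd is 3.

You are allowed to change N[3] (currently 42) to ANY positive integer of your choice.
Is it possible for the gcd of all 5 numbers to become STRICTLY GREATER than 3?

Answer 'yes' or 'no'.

Current gcd = 3
gcd of all OTHER numbers (without N[3]=42): gcd([9, 30, 33, 33]) = 3
The new gcd after any change is gcd(3, new_value).
This can be at most 3.
Since 3 = old gcd 3, the gcd can only stay the same or decrease.

Answer: no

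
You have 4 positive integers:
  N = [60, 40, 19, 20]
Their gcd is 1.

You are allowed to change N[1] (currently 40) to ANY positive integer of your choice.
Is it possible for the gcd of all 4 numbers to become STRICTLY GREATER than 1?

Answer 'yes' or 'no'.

Answer: no

Derivation:
Current gcd = 1
gcd of all OTHER numbers (without N[1]=40): gcd([60, 19, 20]) = 1
The new gcd after any change is gcd(1, new_value).
This can be at most 1.
Since 1 = old gcd 1, the gcd can only stay the same or decrease.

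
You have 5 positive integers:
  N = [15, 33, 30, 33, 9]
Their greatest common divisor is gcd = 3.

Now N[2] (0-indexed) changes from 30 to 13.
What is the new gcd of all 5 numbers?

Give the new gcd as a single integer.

Numbers: [15, 33, 30, 33, 9], gcd = 3
Change: index 2, 30 -> 13
gcd of the OTHER numbers (without index 2): gcd([15, 33, 33, 9]) = 3
New gcd = gcd(g_others, new_val) = gcd(3, 13) = 1

Answer: 1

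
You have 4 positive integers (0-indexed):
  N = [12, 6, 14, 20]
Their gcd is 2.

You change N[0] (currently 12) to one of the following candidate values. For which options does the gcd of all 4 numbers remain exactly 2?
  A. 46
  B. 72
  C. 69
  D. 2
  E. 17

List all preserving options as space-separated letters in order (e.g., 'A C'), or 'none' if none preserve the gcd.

Old gcd = 2; gcd of others (without N[0]) = 2
New gcd for candidate v: gcd(2, v). Preserves old gcd iff gcd(2, v) = 2.
  Option A: v=46, gcd(2,46)=2 -> preserves
  Option B: v=72, gcd(2,72)=2 -> preserves
  Option C: v=69, gcd(2,69)=1 -> changes
  Option D: v=2, gcd(2,2)=2 -> preserves
  Option E: v=17, gcd(2,17)=1 -> changes

Answer: A B D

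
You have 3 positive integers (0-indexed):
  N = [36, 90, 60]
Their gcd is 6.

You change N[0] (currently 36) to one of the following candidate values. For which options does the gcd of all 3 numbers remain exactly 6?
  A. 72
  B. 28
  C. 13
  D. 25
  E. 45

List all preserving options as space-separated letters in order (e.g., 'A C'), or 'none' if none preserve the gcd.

Old gcd = 6; gcd of others (without N[0]) = 30
New gcd for candidate v: gcd(30, v). Preserves old gcd iff gcd(30, v) = 6.
  Option A: v=72, gcd(30,72)=6 -> preserves
  Option B: v=28, gcd(30,28)=2 -> changes
  Option C: v=13, gcd(30,13)=1 -> changes
  Option D: v=25, gcd(30,25)=5 -> changes
  Option E: v=45, gcd(30,45)=15 -> changes

Answer: A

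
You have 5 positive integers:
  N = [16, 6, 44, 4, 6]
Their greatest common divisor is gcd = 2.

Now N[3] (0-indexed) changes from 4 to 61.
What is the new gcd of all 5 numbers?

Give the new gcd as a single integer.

Answer: 1

Derivation:
Numbers: [16, 6, 44, 4, 6], gcd = 2
Change: index 3, 4 -> 61
gcd of the OTHER numbers (without index 3): gcd([16, 6, 44, 6]) = 2
New gcd = gcd(g_others, new_val) = gcd(2, 61) = 1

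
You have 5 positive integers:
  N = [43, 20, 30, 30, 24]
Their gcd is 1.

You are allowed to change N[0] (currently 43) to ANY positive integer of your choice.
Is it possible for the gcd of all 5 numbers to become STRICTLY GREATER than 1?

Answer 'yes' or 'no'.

Current gcd = 1
gcd of all OTHER numbers (without N[0]=43): gcd([20, 30, 30, 24]) = 2
The new gcd after any change is gcd(2, new_value).
This can be at most 2.
Since 2 > old gcd 1, the gcd CAN increase (e.g., set N[0] = 2).

Answer: yes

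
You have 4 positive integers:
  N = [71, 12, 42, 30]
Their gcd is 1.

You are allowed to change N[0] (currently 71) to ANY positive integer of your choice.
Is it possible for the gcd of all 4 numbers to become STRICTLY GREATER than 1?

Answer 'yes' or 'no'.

Current gcd = 1
gcd of all OTHER numbers (without N[0]=71): gcd([12, 42, 30]) = 6
The new gcd after any change is gcd(6, new_value).
This can be at most 6.
Since 6 > old gcd 1, the gcd CAN increase (e.g., set N[0] = 6).

Answer: yes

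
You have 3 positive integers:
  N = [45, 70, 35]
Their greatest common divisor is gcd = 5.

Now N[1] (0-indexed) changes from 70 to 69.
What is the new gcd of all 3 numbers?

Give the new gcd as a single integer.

Answer: 1

Derivation:
Numbers: [45, 70, 35], gcd = 5
Change: index 1, 70 -> 69
gcd of the OTHER numbers (without index 1): gcd([45, 35]) = 5
New gcd = gcd(g_others, new_val) = gcd(5, 69) = 1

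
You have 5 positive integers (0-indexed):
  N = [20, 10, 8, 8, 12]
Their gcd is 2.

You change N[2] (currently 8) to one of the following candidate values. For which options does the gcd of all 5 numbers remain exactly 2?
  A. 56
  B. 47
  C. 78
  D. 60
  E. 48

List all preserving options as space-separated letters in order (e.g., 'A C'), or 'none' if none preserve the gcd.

Old gcd = 2; gcd of others (without N[2]) = 2
New gcd for candidate v: gcd(2, v). Preserves old gcd iff gcd(2, v) = 2.
  Option A: v=56, gcd(2,56)=2 -> preserves
  Option B: v=47, gcd(2,47)=1 -> changes
  Option C: v=78, gcd(2,78)=2 -> preserves
  Option D: v=60, gcd(2,60)=2 -> preserves
  Option E: v=48, gcd(2,48)=2 -> preserves

Answer: A C D E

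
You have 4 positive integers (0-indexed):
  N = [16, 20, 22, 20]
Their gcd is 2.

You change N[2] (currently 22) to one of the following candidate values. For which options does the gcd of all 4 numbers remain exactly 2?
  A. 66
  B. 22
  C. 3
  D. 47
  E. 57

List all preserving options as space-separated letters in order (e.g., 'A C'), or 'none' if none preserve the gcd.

Old gcd = 2; gcd of others (without N[2]) = 4
New gcd for candidate v: gcd(4, v). Preserves old gcd iff gcd(4, v) = 2.
  Option A: v=66, gcd(4,66)=2 -> preserves
  Option B: v=22, gcd(4,22)=2 -> preserves
  Option C: v=3, gcd(4,3)=1 -> changes
  Option D: v=47, gcd(4,47)=1 -> changes
  Option E: v=57, gcd(4,57)=1 -> changes

Answer: A B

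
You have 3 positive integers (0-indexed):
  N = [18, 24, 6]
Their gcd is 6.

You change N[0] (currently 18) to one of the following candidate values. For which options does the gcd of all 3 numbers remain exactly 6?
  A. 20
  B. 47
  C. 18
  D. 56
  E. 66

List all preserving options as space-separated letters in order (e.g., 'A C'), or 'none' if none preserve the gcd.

Old gcd = 6; gcd of others (without N[0]) = 6
New gcd for candidate v: gcd(6, v). Preserves old gcd iff gcd(6, v) = 6.
  Option A: v=20, gcd(6,20)=2 -> changes
  Option B: v=47, gcd(6,47)=1 -> changes
  Option C: v=18, gcd(6,18)=6 -> preserves
  Option D: v=56, gcd(6,56)=2 -> changes
  Option E: v=66, gcd(6,66)=6 -> preserves

Answer: C E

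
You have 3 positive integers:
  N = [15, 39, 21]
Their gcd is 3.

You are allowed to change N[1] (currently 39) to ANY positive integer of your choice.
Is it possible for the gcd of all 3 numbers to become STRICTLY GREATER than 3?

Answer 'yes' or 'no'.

Answer: no

Derivation:
Current gcd = 3
gcd of all OTHER numbers (without N[1]=39): gcd([15, 21]) = 3
The new gcd after any change is gcd(3, new_value).
This can be at most 3.
Since 3 = old gcd 3, the gcd can only stay the same or decrease.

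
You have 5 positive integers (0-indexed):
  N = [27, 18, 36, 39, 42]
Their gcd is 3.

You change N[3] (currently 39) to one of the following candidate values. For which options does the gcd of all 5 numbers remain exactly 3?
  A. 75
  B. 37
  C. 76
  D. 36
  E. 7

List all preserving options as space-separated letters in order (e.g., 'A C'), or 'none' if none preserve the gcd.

Answer: A D

Derivation:
Old gcd = 3; gcd of others (without N[3]) = 3
New gcd for candidate v: gcd(3, v). Preserves old gcd iff gcd(3, v) = 3.
  Option A: v=75, gcd(3,75)=3 -> preserves
  Option B: v=37, gcd(3,37)=1 -> changes
  Option C: v=76, gcd(3,76)=1 -> changes
  Option D: v=36, gcd(3,36)=3 -> preserves
  Option E: v=7, gcd(3,7)=1 -> changes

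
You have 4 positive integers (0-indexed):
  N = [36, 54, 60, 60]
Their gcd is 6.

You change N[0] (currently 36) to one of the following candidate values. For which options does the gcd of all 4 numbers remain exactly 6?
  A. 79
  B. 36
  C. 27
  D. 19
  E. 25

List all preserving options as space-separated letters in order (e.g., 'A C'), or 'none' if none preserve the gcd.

Answer: B

Derivation:
Old gcd = 6; gcd of others (without N[0]) = 6
New gcd for candidate v: gcd(6, v). Preserves old gcd iff gcd(6, v) = 6.
  Option A: v=79, gcd(6,79)=1 -> changes
  Option B: v=36, gcd(6,36)=6 -> preserves
  Option C: v=27, gcd(6,27)=3 -> changes
  Option D: v=19, gcd(6,19)=1 -> changes
  Option E: v=25, gcd(6,25)=1 -> changes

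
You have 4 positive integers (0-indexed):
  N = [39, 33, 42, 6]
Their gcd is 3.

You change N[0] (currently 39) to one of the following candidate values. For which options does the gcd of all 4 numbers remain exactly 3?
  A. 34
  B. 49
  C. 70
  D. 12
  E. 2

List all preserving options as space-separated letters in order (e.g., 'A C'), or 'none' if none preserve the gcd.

Answer: D

Derivation:
Old gcd = 3; gcd of others (without N[0]) = 3
New gcd for candidate v: gcd(3, v). Preserves old gcd iff gcd(3, v) = 3.
  Option A: v=34, gcd(3,34)=1 -> changes
  Option B: v=49, gcd(3,49)=1 -> changes
  Option C: v=70, gcd(3,70)=1 -> changes
  Option D: v=12, gcd(3,12)=3 -> preserves
  Option E: v=2, gcd(3,2)=1 -> changes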